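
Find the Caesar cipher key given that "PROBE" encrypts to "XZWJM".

Step 1: Compare first letters: P (position 15) -> X (position 23).
Step 2: Shift = (23 - 15) mod 26 = 8.
The shift value is 8.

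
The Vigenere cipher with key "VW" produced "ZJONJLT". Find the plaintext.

Step 1: Extend key: VWVWVWV
Step 2: Decrypt each letter (c - k) mod 26:
  Z(25) - V(21) = (25-21) mod 26 = 4 = E
  J(9) - W(22) = (9-22) mod 26 = 13 = N
  O(14) - V(21) = (14-21) mod 26 = 19 = T
  N(13) - W(22) = (13-22) mod 26 = 17 = R
  J(9) - V(21) = (9-21) mod 26 = 14 = O
  L(11) - W(22) = (11-22) mod 26 = 15 = P
  T(19) - V(21) = (19-21) mod 26 = 24 = Y
Plaintext: ENTROPY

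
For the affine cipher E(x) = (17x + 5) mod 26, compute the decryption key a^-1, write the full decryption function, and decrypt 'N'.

Step 1: Find a^-1, the modular inverse of 17 mod 26.
Step 2: We need 17 * a^-1 = 1 (mod 26).
Step 3: 17 * 23 = 391 = 15 * 26 + 1, so a^-1 = 23.
Step 4: D(y) = 23(y - 5) mod 26.
Step 5: Apply to 'N' (y = 13): D(13) = 23 * (13 - 5) mod 26 = 23 * 8 mod 26 = 2 -> 'C'.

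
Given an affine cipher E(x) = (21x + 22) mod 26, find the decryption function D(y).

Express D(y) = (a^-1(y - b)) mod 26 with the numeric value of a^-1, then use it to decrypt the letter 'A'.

Step 1: Find a^-1, the modular inverse of 21 mod 26.
Step 2: We need 21 * a^-1 = 1 (mod 26).
Step 3: 21 * 5 = 105 = 4 * 26 + 1, so a^-1 = 5.
Step 4: D(y) = 5(y - 22) mod 26.
Step 5: Apply to 'A' (y = 0): D(0) = 5 * (0 - 22) mod 26 = 5 * -22 mod 26 = 20 -> 'U'.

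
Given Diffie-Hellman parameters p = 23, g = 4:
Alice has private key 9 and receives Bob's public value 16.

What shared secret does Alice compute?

Step 1: s = B^a mod p = 16^9 mod 23.
  16^1 mod 23 = 16
  16^2 mod 23 = (16 * 16) mod 23 = 3
  16^3 mod 23 = (3 * 16) mod 23 = 2
  16^4 mod 23 = (2 * 16) mod 23 = 9
  16^5 mod 23 = (9 * 16) mod 23 = 6
  16^6 mod 23 = (6 * 16) mod 23 = 4
  16^7 mod 23 = (4 * 16) mod 23 = 18
  16^8 mod 23 = (18 * 16) mod 23 = 12
  16^9 mod 23 = (12 * 16) mod 23 = 8
Result: shared secret = 8.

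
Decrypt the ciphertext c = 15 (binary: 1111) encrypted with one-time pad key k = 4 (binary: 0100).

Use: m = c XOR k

Step 1: XOR ciphertext with key:
  Ciphertext: 1111
  Key:        0100
  XOR:        1011
Step 2: Plaintext = 1011 = 11 in decimal.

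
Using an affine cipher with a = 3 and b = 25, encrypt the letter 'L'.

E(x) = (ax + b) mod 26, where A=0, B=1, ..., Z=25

Step 1: Convert 'L' to number: x = 11.
Step 2: E(11) = (3 * 11 + 25) mod 26 = 58 mod 26 = 6.
Step 3: Convert 6 back to letter: G.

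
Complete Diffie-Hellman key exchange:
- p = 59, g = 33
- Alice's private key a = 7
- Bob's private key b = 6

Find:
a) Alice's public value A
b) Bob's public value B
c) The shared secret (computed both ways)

Step 1: A = g^a mod p = 33^7 mod 59 = 8.
Step 2: B = g^b mod p = 33^6 mod 59 = 36.
Step 3: Alice computes s = B^a mod p = 36^7 mod 59 = 7.
Step 4: Bob computes s = A^b mod p = 8^6 mod 59 = 7.
Both sides agree: shared secret = 7.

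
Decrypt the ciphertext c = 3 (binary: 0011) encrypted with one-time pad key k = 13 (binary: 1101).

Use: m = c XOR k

Step 1: XOR ciphertext with key:
  Ciphertext: 0011
  Key:        1101
  XOR:        1110
Step 2: Plaintext = 1110 = 14 in decimal.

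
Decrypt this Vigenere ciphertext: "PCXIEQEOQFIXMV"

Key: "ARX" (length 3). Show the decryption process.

Step 1: Key 'ARX' has length 3. Extended key: ARXARXARXARXAR
Step 2: Decrypt each position:
  P(15) - A(0) = 15 = P
  C(2) - R(17) = 11 = L
  X(23) - X(23) = 0 = A
  I(8) - A(0) = 8 = I
  E(4) - R(17) = 13 = N
  Q(16) - X(23) = 19 = T
  E(4) - A(0) = 4 = E
  O(14) - R(17) = 23 = X
  Q(16) - X(23) = 19 = T
  F(5) - A(0) = 5 = F
  I(8) - R(17) = 17 = R
  X(23) - X(23) = 0 = A
  M(12) - A(0) = 12 = M
  V(21) - R(17) = 4 = E
Plaintext: PLAINTEXTFRAME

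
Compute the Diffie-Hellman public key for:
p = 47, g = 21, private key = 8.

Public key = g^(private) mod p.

Step 1: A = g^a mod p = 21^8 mod 47.
  21^1 mod 47 = 21
  21^2 mod 47 = (21 * 21) mod 47 = 18
  21^3 mod 47 = (18 * 21) mod 47 = 2
  21^4 mod 47 = (2 * 21) mod 47 = 42
  21^5 mod 47 = (42 * 21) mod 47 = 36
  21^6 mod 47 = (36 * 21) mod 47 = 4
  21^7 mod 47 = (4 * 21) mod 47 = 37
  21^8 mod 47 = (37 * 21) mod 47 = 25
Result: A = 25.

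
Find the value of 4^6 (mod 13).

Step 1: Compute 4^6 mod 13 step by step, reducing modulo 13 at each step.
  4^1 mod 13 = 4
  4^2 mod 13 = (4 * 4) mod 13 = 3
  4^3 mod 13 = (3 * 4) mod 13 = 12
  4^4 mod 13 = (12 * 4) mod 13 = 9
  4^5 mod 13 = (9 * 4) mod 13 = 10
  4^6 mod 13 = (10 * 4) mod 13 = 1
Step 2: Result = 1.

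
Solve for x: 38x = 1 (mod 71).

Step 1: We need x such that 38 * x = 1 (mod 71).
Step 2: Using the extended Euclidean algorithm or trial:
  38 * 43 = 1634 = 23 * 71 + 1.
Step 3: Since 1634 mod 71 = 1, the inverse is x = 43.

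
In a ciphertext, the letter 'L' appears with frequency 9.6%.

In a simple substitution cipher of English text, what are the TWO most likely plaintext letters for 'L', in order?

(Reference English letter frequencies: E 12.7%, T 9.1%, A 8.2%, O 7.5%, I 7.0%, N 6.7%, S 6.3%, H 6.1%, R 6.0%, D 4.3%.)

Step 1: Observed frequency of 'L' is 9.6%.
Step 2: Compute distances to each reference frequency and sort:
  T (9.1%): difference = 0.5% <-- BEST
  A (8.2%): difference = 1.4% <-- RUNNER-UP
  O (7.5%): difference = 2.1%
  I (7.0%): difference = 2.6%
  N (6.7%): difference = 2.9%
Step 3: Most likely is 'T' (9.1%, diff 0.5%); second most likely is 'A' (8.2%, diff 1.4%).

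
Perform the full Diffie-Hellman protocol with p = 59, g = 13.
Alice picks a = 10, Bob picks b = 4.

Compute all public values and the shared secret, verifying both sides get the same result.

Step 1: A = g^a mod p = 13^10 mod 59 = 36.
Step 2: B = g^b mod p = 13^4 mod 59 = 5.
Step 3: Alice computes s = B^a mod p = 5^10 mod 59 = 4.
Step 4: Bob computes s = A^b mod p = 36^4 mod 59 = 4.
Both sides agree: shared secret = 4.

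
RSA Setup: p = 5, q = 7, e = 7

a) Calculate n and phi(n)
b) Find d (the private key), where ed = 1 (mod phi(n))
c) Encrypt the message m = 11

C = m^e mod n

Step 1: n = 5 * 7 = 35.
Step 2: phi(n) = (5-1)(7-1) = 4 * 6 = 24.
Step 3: Find d = 7^(-1) mod 24 = 7.
  Verify: 7 * 7 = 49 = 1 (mod 24).
Step 4: C = 11^7 mod 35 = 11.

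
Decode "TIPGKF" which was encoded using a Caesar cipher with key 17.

Step 1: Reverse the shift by subtracting 17 from each letter position.
  T (position 19) -> position (19-17) mod 26 = 2 -> C
  I (position 8) -> position (8-17) mod 26 = 17 -> R
  P (position 15) -> position (15-17) mod 26 = 24 -> Y
  G (position 6) -> position (6-17) mod 26 = 15 -> P
  K (position 10) -> position (10-17) mod 26 = 19 -> T
  F (position 5) -> position (5-17) mod 26 = 14 -> O
Decrypted message: CRYPTO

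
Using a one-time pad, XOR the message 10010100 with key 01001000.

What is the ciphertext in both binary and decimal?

Step 1: Write out the XOR operation bit by bit:
  Message: 10010100
  Key:     01001000
  XOR:     11011100
Step 2: Convert to decimal: 11011100 = 220.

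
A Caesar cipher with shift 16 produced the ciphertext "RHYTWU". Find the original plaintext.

Step 1: Reverse the shift by subtracting 16 from each letter position.
  R (position 17) -> position (17-16) mod 26 = 1 -> B
  H (position 7) -> position (7-16) mod 26 = 17 -> R
  Y (position 24) -> position (24-16) mod 26 = 8 -> I
  T (position 19) -> position (19-16) mod 26 = 3 -> D
  W (position 22) -> position (22-16) mod 26 = 6 -> G
  U (position 20) -> position (20-16) mod 26 = 4 -> E
Decrypted message: BRIDGE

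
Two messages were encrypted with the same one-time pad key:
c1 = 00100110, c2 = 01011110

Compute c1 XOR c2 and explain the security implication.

Step 1: c1 XOR c2 = (m1 XOR k) XOR (m2 XOR k).
Step 2: By XOR associativity/commutativity: = m1 XOR m2 XOR k XOR k = m1 XOR m2.
Step 3: 00100110 XOR 01011110 = 01111000 = 120.
Step 4: The key cancels out! An attacker learns m1 XOR m2 = 120, revealing the relationship between plaintexts.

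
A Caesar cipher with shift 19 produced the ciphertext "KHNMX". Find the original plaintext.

Step 1: Reverse the shift by subtracting 19 from each letter position.
  K (position 10) -> position (10-19) mod 26 = 17 -> R
  H (position 7) -> position (7-19) mod 26 = 14 -> O
  N (position 13) -> position (13-19) mod 26 = 20 -> U
  M (position 12) -> position (12-19) mod 26 = 19 -> T
  X (position 23) -> position (23-19) mod 26 = 4 -> E
Decrypted message: ROUTE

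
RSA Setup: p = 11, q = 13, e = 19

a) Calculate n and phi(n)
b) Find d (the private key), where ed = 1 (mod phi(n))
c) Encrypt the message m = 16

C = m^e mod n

Step 1: n = 11 * 13 = 143.
Step 2: phi(n) = (11-1)(13-1) = 10 * 12 = 120.
Step 3: Find d = 19^(-1) mod 120 = 19.
  Verify: 19 * 19 = 361 = 1 (mod 120).
Step 4: C = 16^19 mod 143 = 42.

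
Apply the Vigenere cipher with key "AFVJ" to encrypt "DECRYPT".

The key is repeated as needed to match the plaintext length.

Step 1: Repeat key to match plaintext length:
  Plaintext: DECRYPT
  Key:       AFVJAFV
Step 2: Encrypt each letter:
  D(3) + A(0) = (3+0) mod 26 = 3 = D
  E(4) + F(5) = (4+5) mod 26 = 9 = J
  C(2) + V(21) = (2+21) mod 26 = 23 = X
  R(17) + J(9) = (17+9) mod 26 = 0 = A
  Y(24) + A(0) = (24+0) mod 26 = 24 = Y
  P(15) + F(5) = (15+5) mod 26 = 20 = U
  T(19) + V(21) = (19+21) mod 26 = 14 = O
Ciphertext: DJXAYUO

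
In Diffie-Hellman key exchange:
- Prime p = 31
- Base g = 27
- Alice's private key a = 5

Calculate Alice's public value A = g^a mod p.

Step 1: A = g^a mod p = 27^5 mod 31.
  27^1 mod 31 = 27
  27^2 mod 31 = (27 * 27) mod 31 = 16
  27^3 mod 31 = (16 * 27) mod 31 = 29
  27^4 mod 31 = (29 * 27) mod 31 = 8
  27^5 mod 31 = (8 * 27) mod 31 = 30
Result: A = 30.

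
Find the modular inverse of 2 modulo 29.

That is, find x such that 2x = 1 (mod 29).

Step 1: We need x such that 2 * x = 1 (mod 29).
Step 2: Using the extended Euclidean algorithm or trial:
  2 * 15 = 30 = 1 * 29 + 1.
Step 3: Since 30 mod 29 = 1, the inverse is x = 15.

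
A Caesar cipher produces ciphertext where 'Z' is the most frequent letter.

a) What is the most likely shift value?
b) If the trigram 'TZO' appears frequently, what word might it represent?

Step 1: In English, 'E' is the most frequent letter (12.7%).
Step 2: The most frequent ciphertext letter is 'Z' (position 25).
Step 3: Shift = (25 - 4) mod 26 = 21.
Step 4: Decrypt 'TZO' by shifting back 21:
  T -> Y
  Z -> E
  O -> T
Step 5: 'TZO' decrypts to 'YET'.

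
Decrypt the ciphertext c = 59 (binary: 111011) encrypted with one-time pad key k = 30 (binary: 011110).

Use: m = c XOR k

Step 1: XOR ciphertext with key:
  Ciphertext: 111011
  Key:        011110
  XOR:        100101
Step 2: Plaintext = 100101 = 37 in decimal.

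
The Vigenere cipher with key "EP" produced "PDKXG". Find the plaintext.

Step 1: Extend key: EPEPE
Step 2: Decrypt each letter (c - k) mod 26:
  P(15) - E(4) = (15-4) mod 26 = 11 = L
  D(3) - P(15) = (3-15) mod 26 = 14 = O
  K(10) - E(4) = (10-4) mod 26 = 6 = G
  X(23) - P(15) = (23-15) mod 26 = 8 = I
  G(6) - E(4) = (6-4) mod 26 = 2 = C
Plaintext: LOGIC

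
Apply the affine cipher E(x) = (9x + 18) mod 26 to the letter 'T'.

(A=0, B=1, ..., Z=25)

Step 1: Convert 'T' to number: x = 19.
Step 2: E(19) = (9 * 19 + 18) mod 26 = 189 mod 26 = 7.
Step 3: Convert 7 back to letter: H.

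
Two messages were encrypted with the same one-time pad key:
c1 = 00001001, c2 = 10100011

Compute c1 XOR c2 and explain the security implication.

Step 1: c1 XOR c2 = (m1 XOR k) XOR (m2 XOR k).
Step 2: By XOR associativity/commutativity: = m1 XOR m2 XOR k XOR k = m1 XOR m2.
Step 3: 00001001 XOR 10100011 = 10101010 = 170.
Step 4: The key cancels out! An attacker learns m1 XOR m2 = 170, revealing the relationship between plaintexts.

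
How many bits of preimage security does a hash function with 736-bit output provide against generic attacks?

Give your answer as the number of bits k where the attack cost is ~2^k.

Step 1: The hash has a 736-bit output.
Step 2: Preimage resistance means: given a digest h(x), it should be infeasible to find any input that hashes to it.
With a 736-bit output there are 2^736 possible digests, so a generic brute-force preimage search costs about 2^736 evaluations.
Step 3: Security level = 736 bits.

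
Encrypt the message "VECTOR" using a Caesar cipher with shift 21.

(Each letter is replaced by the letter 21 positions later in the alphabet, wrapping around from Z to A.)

Step 1: For each letter, shift forward by 21 positions (mod 26).
  V (position 21) -> position (21+21) mod 26 = 16 -> Q
  E (position 4) -> position (4+21) mod 26 = 25 -> Z
  C (position 2) -> position (2+21) mod 26 = 23 -> X
  T (position 19) -> position (19+21) mod 26 = 14 -> O
  O (position 14) -> position (14+21) mod 26 = 9 -> J
  R (position 17) -> position (17+21) mod 26 = 12 -> M
Result: QZXOJM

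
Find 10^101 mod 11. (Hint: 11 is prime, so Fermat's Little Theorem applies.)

Step 1: Since 11 is prime, by Fermat's Little Theorem: 10^10 = 1 (mod 11).
Step 2: Reduce exponent: 101 mod 10 = 1.
Step 3: So 10^101 = 10^1 (mod 11).
Step 4: 10^1 mod 11 = 10.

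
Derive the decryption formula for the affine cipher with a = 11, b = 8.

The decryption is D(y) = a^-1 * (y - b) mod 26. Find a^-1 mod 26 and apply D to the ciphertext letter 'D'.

Step 1: Find a^-1, the modular inverse of 11 mod 26.
Step 2: We need 11 * a^-1 = 1 (mod 26).
Step 3: 11 * 19 = 209 = 8 * 26 + 1, so a^-1 = 19.
Step 4: D(y) = 19(y - 8) mod 26.
Step 5: Apply to 'D' (y = 3): D(3) = 19 * (3 - 8) mod 26 = 19 * -5 mod 26 = 9 -> 'J'.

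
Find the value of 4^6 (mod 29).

Step 1: Compute 4^6 mod 29 step by step, reducing modulo 29 at each step.
  4^1 mod 29 = 4
  4^2 mod 29 = (4 * 4) mod 29 = 16
  4^3 mod 29 = (16 * 4) mod 29 = 6
  4^4 mod 29 = (6 * 4) mod 29 = 24
  4^5 mod 29 = (24 * 4) mod 29 = 9
  4^6 mod 29 = (9 * 4) mod 29 = 7
Step 2: Result = 7.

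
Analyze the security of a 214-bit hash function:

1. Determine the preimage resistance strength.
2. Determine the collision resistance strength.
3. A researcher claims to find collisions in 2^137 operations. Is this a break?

Step 1: Preimage resistance requires brute-force of 2^214 operations.
Step 2: Collision resistance (birthday bound) = 2^(214/2) = 2^107.
Step 3: The claimed attack costs 2^137 operations.
Step 4: Since 2^137 >= 2^107, the claimed attack is no faster than the generic birthday attack, so this does not break collision resistance.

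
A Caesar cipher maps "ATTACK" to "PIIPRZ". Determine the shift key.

Step 1: Compare first letters: A (position 0) -> P (position 15).
Step 2: Shift = (15 - 0) mod 26 = 15.
The shift value is 15.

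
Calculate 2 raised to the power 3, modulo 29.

Step 1: Compute 2^3 mod 29 step by step, reducing modulo 29 at each step.
  2^1 mod 29 = 2
  2^2 mod 29 = (2 * 2) mod 29 = 4
  2^3 mod 29 = (4 * 2) mod 29 = 8
Step 2: Result = 8.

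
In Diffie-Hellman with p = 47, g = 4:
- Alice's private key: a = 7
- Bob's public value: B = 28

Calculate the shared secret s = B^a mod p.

Step 1: s = B^a mod p = 28^7 mod 47.
  28^1 mod 47 = 28
  28^2 mod 47 = (28 * 28) mod 47 = 32
  28^3 mod 47 = (32 * 28) mod 47 = 3
  28^4 mod 47 = (3 * 28) mod 47 = 37
  28^5 mod 47 = (37 * 28) mod 47 = 2
  28^6 mod 47 = (2 * 28) mod 47 = 9
  28^7 mod 47 = (9 * 28) mod 47 = 17
Result: shared secret = 17.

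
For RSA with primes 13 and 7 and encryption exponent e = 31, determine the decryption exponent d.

Step 1: n = 13 * 7 = 91.
Step 2: phi(n) = 12 * 6 = 72.
Step 3: Find d such that 31 * d = 1 (mod 72).
Step 4: d = 31^(-1) mod 72 = 7.
Verification: 31 * 7 = 217 = 3 * 72 + 1.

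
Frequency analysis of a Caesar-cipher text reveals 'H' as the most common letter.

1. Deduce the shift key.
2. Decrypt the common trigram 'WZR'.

Step 1: In English, 'E' is the most frequent letter (12.7%).
Step 2: The most frequent ciphertext letter is 'H' (position 7).
Step 3: Shift = (7 - 4) mod 26 = 3.
Step 4: Decrypt 'WZR' by shifting back 3:
  W -> T
  Z -> W
  R -> O
Step 5: 'WZR' decrypts to 'TWO'.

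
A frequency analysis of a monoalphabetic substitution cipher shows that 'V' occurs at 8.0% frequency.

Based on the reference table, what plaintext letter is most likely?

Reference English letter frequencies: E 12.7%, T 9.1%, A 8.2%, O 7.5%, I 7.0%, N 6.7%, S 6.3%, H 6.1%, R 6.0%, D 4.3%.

Step 1: The observed frequency is 8.0%.
Step 2: Compare with English frequencies:
  E: 12.7% (difference: 4.7%)
  T: 9.1% (difference: 1.1%)
  A: 8.2% (difference: 0.2%) <-- closest
  O: 7.5% (difference: 0.5%)
  I: 7.0% (difference: 1.0%)
  N: 6.7% (difference: 1.3%)
  S: 6.3% (difference: 1.7%)
  H: 6.1% (difference: 1.9%)
  R: 6.0% (difference: 2.0%)
  D: 4.3% (difference: 3.7%)
Step 3: 'V' most likely represents 'A' (frequency 8.2%).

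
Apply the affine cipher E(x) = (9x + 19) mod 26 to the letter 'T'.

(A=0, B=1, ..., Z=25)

Step 1: Convert 'T' to number: x = 19.
Step 2: E(19) = (9 * 19 + 19) mod 26 = 190 mod 26 = 8.
Step 3: Convert 8 back to letter: I.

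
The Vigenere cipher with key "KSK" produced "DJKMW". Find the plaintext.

Step 1: Extend key: KSKKS
Step 2: Decrypt each letter (c - k) mod 26:
  D(3) - K(10) = (3-10) mod 26 = 19 = T
  J(9) - S(18) = (9-18) mod 26 = 17 = R
  K(10) - K(10) = (10-10) mod 26 = 0 = A
  M(12) - K(10) = (12-10) mod 26 = 2 = C
  W(22) - S(18) = (22-18) mod 26 = 4 = E
Plaintext: TRACE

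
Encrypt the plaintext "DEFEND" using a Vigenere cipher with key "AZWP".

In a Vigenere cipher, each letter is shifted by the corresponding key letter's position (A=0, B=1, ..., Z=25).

Step 1: Repeat key to match plaintext length:
  Plaintext: DEFEND
  Key:       AZWPAZ
Step 2: Encrypt each letter:
  D(3) + A(0) = (3+0) mod 26 = 3 = D
  E(4) + Z(25) = (4+25) mod 26 = 3 = D
  F(5) + W(22) = (5+22) mod 26 = 1 = B
  E(4) + P(15) = (4+15) mod 26 = 19 = T
  N(13) + A(0) = (13+0) mod 26 = 13 = N
  D(3) + Z(25) = (3+25) mod 26 = 2 = C
Ciphertext: DDBTNC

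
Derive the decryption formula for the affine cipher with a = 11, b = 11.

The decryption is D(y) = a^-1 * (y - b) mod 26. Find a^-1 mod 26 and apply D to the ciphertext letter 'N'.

Step 1: Find a^-1, the modular inverse of 11 mod 26.
Step 2: We need 11 * a^-1 = 1 (mod 26).
Step 3: 11 * 19 = 209 = 8 * 26 + 1, so a^-1 = 19.
Step 4: D(y) = 19(y - 11) mod 26.
Step 5: Apply to 'N' (y = 13): D(13) = 19 * (13 - 11) mod 26 = 19 * 2 mod 26 = 12 -> 'M'.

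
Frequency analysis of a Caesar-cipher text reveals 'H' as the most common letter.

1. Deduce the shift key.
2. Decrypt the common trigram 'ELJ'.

Step 1: In English, 'E' is the most frequent letter (12.7%).
Step 2: The most frequent ciphertext letter is 'H' (position 7).
Step 3: Shift = (7 - 4) mod 26 = 3.
Step 4: Decrypt 'ELJ' by shifting back 3:
  E -> B
  L -> I
  J -> G
Step 5: 'ELJ' decrypts to 'BIG'.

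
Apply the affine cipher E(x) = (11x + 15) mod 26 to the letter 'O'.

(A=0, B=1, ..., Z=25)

Step 1: Convert 'O' to number: x = 14.
Step 2: E(14) = (11 * 14 + 15) mod 26 = 169 mod 26 = 13.
Step 3: Convert 13 back to letter: N.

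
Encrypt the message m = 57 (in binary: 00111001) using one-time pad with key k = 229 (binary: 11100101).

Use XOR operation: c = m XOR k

Step 1: Write out the XOR operation bit by bit:
  Message: 00111001
  Key:     11100101
  XOR:     11011100
Step 2: Convert to decimal: 11011100 = 220.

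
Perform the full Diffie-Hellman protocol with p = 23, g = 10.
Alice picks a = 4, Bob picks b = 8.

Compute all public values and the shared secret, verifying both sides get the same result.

Step 1: A = g^a mod p = 10^4 mod 23 = 18.
Step 2: B = g^b mod p = 10^8 mod 23 = 2.
Step 3: Alice computes s = B^a mod p = 2^4 mod 23 = 16.
Step 4: Bob computes s = A^b mod p = 18^8 mod 23 = 16.
Both sides agree: shared secret = 16.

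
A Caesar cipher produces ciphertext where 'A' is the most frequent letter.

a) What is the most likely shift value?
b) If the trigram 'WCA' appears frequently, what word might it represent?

Step 1: In English, 'E' is the most frequent letter (12.7%).
Step 2: The most frequent ciphertext letter is 'A' (position 0).
Step 3: Shift = (0 - 4) mod 26 = 22.
Step 4: Decrypt 'WCA' by shifting back 22:
  W -> A
  C -> G
  A -> E
Step 5: 'WCA' decrypts to 'AGE'.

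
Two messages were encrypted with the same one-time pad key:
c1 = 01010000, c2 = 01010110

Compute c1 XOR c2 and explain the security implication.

Step 1: c1 XOR c2 = (m1 XOR k) XOR (m2 XOR k).
Step 2: By XOR associativity/commutativity: = m1 XOR m2 XOR k XOR k = m1 XOR m2.
Step 3: 01010000 XOR 01010110 = 00000110 = 6.
Step 4: The key cancels out! An attacker learns m1 XOR m2 = 6, revealing the relationship between plaintexts.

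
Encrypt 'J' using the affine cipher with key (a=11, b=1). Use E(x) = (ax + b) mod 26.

Step 1: Convert 'J' to number: x = 9.
Step 2: E(9) = (11 * 9 + 1) mod 26 = 100 mod 26 = 22.
Step 3: Convert 22 back to letter: W.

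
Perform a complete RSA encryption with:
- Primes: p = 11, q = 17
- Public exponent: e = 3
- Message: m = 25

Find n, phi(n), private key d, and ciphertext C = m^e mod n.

Step 1: n = 11 * 17 = 187.
Step 2: phi(n) = (11-1)(17-1) = 10 * 16 = 160.
Step 3: Find d = 3^(-1) mod 160 = 107.
  Verify: 3 * 107 = 321 = 1 (mod 160).
Step 4: C = 25^3 mod 187 = 104.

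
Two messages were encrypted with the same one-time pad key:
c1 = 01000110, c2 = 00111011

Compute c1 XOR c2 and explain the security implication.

Step 1: c1 XOR c2 = (m1 XOR k) XOR (m2 XOR k).
Step 2: By XOR associativity/commutativity: = m1 XOR m2 XOR k XOR k = m1 XOR m2.
Step 3: 01000110 XOR 00111011 = 01111101 = 125.
Step 4: The key cancels out! An attacker learns m1 XOR m2 = 125, revealing the relationship between plaintexts.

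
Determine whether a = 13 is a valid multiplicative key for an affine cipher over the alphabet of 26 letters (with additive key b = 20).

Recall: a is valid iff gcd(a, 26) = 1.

Step 1: Compute gcd(13, 26).
Step 2: gcd(13, 26) = 13.
Since gcd = 13 != 1, 13 shares a common factor with 26, so it cannot be used.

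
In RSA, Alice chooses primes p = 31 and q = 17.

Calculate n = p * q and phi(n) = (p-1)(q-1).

Step 1: n = p * q = 31 * 17 = 527.
Step 2: phi(n) = (p-1)(q-1) = 30 * 16 = 480.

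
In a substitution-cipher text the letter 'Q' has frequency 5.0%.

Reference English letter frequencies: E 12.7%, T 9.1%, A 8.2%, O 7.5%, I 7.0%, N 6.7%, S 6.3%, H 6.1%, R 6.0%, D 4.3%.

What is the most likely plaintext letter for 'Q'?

Step 1: The observed frequency is 5.0%.
Step 2: Compare with English frequencies:
  E: 12.7% (difference: 7.7%)
  T: 9.1% (difference: 4.1%)
  A: 8.2% (difference: 3.2%)
  O: 7.5% (difference: 2.5%)
  I: 7.0% (difference: 2.0%)
  N: 6.7% (difference: 1.7%)
  S: 6.3% (difference: 1.3%)
  H: 6.1% (difference: 1.1%)
  R: 6.0% (difference: 1.0%)
  D: 4.3% (difference: 0.7%) <-- closest
Step 3: 'Q' most likely represents 'D' (frequency 4.3%).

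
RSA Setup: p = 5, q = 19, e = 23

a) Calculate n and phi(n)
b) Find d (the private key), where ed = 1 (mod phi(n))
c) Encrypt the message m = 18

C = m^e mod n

Step 1: n = 5 * 19 = 95.
Step 2: phi(n) = (5-1)(19-1) = 4 * 18 = 72.
Step 3: Find d = 23^(-1) mod 72 = 47.
  Verify: 23 * 47 = 1081 = 1 (mod 72).
Step 4: C = 18^23 mod 95 = 37.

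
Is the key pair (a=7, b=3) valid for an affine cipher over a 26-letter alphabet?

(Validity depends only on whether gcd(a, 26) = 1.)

Step 1: Compute gcd(7, 26).
Step 2: gcd(7, 26) = 1.
Since gcd = 1, 7 is coprime with 26, so it is a valid key.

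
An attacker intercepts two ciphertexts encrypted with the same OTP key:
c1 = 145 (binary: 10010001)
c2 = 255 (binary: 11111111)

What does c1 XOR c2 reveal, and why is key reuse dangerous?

Step 1: c1 XOR c2 = (m1 XOR k) XOR (m2 XOR k).
Step 2: By XOR associativity/commutativity: = m1 XOR m2 XOR k XOR k = m1 XOR m2.
Step 3: 10010001 XOR 11111111 = 01101110 = 110.
Step 4: The key cancels out! An attacker learns m1 XOR m2 = 110, revealing the relationship between plaintexts.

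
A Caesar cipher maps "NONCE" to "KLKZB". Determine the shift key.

Step 1: Compare first letters: N (position 13) -> K (position 10).
Step 2: Shift = (10 - 13) mod 26 = 23.
The shift value is 23.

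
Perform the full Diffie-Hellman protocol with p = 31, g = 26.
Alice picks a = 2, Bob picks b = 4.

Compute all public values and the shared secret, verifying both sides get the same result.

Step 1: A = g^a mod p = 26^2 mod 31 = 25.
Step 2: B = g^b mod p = 26^4 mod 31 = 5.
Step 3: Alice computes s = B^a mod p = 5^2 mod 31 = 25.
Step 4: Bob computes s = A^b mod p = 25^4 mod 31 = 25.
Both sides agree: shared secret = 25.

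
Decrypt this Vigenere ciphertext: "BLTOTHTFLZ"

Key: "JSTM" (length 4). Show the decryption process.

Step 1: Key 'JSTM' has length 4. Extended key: JSTMJSTMJS
Step 2: Decrypt each position:
  B(1) - J(9) = 18 = S
  L(11) - S(18) = 19 = T
  T(19) - T(19) = 0 = A
  O(14) - M(12) = 2 = C
  T(19) - J(9) = 10 = K
  H(7) - S(18) = 15 = P
  T(19) - T(19) = 0 = A
  F(5) - M(12) = 19 = T
  L(11) - J(9) = 2 = C
  Z(25) - S(18) = 7 = H
Plaintext: STACKPATCH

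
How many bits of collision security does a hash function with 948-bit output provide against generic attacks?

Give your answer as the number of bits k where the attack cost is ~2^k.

Step 1: The hash has a 948-bit output.
Step 2: Collision resistance means it should be infeasible to find any x != y with h(x) = h(y).
By the birthday bound, a generic collision search succeeds after about sqrt(2^948) = 2^(948/2) = 2^474 evaluations.
Step 3: Security level = 474 bits.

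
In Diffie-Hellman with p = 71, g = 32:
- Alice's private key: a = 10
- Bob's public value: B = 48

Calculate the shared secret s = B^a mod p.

Step 1: s = B^a mod p = 48^10 mod 71.
  48^1 mod 71 = 48
  48^2 mod 71 = (48 * 48) mod 71 = 32
  48^3 mod 71 = (32 * 48) mod 71 = 45
  48^4 mod 71 = (45 * 48) mod 71 = 30
  48^5 mod 71 = (30 * 48) mod 71 = 20
  48^6 mod 71 = (20 * 48) mod 71 = 37
  48^7 mod 71 = (37 * 48) mod 71 = 1
  48^8 mod 71 = (1 * 48) mod 71 = 48
  48^9 mod 71 = (48 * 48) mod 71 = 32
  48^10 mod 71 = (32 * 48) mod 71 = 45
Result: shared secret = 45.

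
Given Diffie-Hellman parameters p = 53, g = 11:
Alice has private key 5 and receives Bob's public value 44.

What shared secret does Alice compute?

Step 1: s = B^a mod p = 44^5 mod 53.
  44^1 mod 53 = 44
  44^2 mod 53 = (44 * 44) mod 53 = 28
  44^3 mod 53 = (28 * 44) mod 53 = 13
  44^4 mod 53 = (13 * 44) mod 53 = 42
  44^5 mod 53 = (42 * 44) mod 53 = 46
Result: shared secret = 46.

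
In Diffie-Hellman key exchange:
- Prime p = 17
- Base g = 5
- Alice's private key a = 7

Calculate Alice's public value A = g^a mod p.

Step 1: A = g^a mod p = 5^7 mod 17.
  5^1 mod 17 = 5
  5^2 mod 17 = (5 * 5) mod 17 = 8
  5^3 mod 17 = (8 * 5) mod 17 = 6
  5^4 mod 17 = (6 * 5) mod 17 = 13
  5^5 mod 17 = (13 * 5) mod 17 = 14
  5^6 mod 17 = (14 * 5) mod 17 = 2
  5^7 mod 17 = (2 * 5) mod 17 = 10
Result: A = 10.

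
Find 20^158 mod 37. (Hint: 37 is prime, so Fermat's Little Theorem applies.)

Step 1: Since 37 is prime, by Fermat's Little Theorem: 20^36 = 1 (mod 37).
Step 2: Reduce exponent: 158 mod 36 = 14.
Step 3: So 20^158 = 20^14 (mod 37).
Step 4: 20^14 mod 37 = 3.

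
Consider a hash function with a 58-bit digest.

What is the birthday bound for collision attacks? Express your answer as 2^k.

Step 1: The birthday paradox gives collision probability ~50% after sqrt(2^n) = 2^(n/2) hashes.
Step 2: For 58-bit output: 2^(58/2) = 2^29.
Step 3: Approximately 2^29 hash computations needed.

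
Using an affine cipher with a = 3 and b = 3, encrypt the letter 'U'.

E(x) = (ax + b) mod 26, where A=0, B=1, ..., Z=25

Step 1: Convert 'U' to number: x = 20.
Step 2: E(20) = (3 * 20 + 3) mod 26 = 63 mod 26 = 11.
Step 3: Convert 11 back to letter: L.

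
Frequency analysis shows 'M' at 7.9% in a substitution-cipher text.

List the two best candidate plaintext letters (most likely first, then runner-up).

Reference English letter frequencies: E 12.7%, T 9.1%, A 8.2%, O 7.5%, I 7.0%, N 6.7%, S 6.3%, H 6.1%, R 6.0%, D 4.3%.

Step 1: Observed frequency of 'M' is 7.9%.
Step 2: Compute distances to each reference frequency and sort:
  A (8.2%): difference = 0.3% <-- BEST
  O (7.5%): difference = 0.4% <-- RUNNER-UP
  I (7.0%): difference = 0.9%
  T (9.1%): difference = 1.2%
  N (6.7%): difference = 1.2%
Step 3: Most likely is 'A' (8.2%, diff 0.3%); second most likely is 'O' (7.5%, diff 0.4%).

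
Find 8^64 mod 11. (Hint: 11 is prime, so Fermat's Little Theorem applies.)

Step 1: Since 11 is prime, by Fermat's Little Theorem: 8^10 = 1 (mod 11).
Step 2: Reduce exponent: 64 mod 10 = 4.
Step 3: So 8^64 = 8^4 (mod 11).
Step 4: 8^4 mod 11 = 4.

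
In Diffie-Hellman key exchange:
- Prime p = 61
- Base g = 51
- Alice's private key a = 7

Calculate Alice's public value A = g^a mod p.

Step 1: A = g^a mod p = 51^7 mod 61.
  51^1 mod 61 = 51
  51^2 mod 61 = (51 * 51) mod 61 = 39
  51^3 mod 61 = (39 * 51) mod 61 = 37
  51^4 mod 61 = (37 * 51) mod 61 = 57
  51^5 mod 61 = (57 * 51) mod 61 = 40
  51^6 mod 61 = (40 * 51) mod 61 = 27
  51^7 mod 61 = (27 * 51) mod 61 = 35
Result: A = 35.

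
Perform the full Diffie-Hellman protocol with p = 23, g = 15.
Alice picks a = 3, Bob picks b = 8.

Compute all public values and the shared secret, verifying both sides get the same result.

Step 1: A = g^a mod p = 15^3 mod 23 = 17.
Step 2: B = g^b mod p = 15^8 mod 23 = 4.
Step 3: Alice computes s = B^a mod p = 4^3 mod 23 = 18.
Step 4: Bob computes s = A^b mod p = 17^8 mod 23 = 18.
Both sides agree: shared secret = 18.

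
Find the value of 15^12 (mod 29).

Step 1: Compute 15^12 mod 29 step by step, reducing modulo 29 at each step.
  15^1 mod 29 = 15
  15^2 mod 29 = (15 * 15) mod 29 = 22
  15^3 mod 29 = (22 * 15) mod 29 = 11
  15^4 mod 29 = (11 * 15) mod 29 = 20
  15^5 mod 29 = (20 * 15) mod 29 = 10
  15^6 mod 29 = (10 * 15) mod 29 = 5
  15^7 mod 29 = (5 * 15) mod 29 = 17
  15^8 mod 29 = (17 * 15) mod 29 = 23
  15^9 mod 29 = (23 * 15) mod 29 = 26
  15^10 mod 29 = (26 * 15) mod 29 = 13
  15^11 mod 29 = (13 * 15) mod 29 = 21
  15^12 mod 29 = (21 * 15) mod 29 = 25
Step 2: Result = 25.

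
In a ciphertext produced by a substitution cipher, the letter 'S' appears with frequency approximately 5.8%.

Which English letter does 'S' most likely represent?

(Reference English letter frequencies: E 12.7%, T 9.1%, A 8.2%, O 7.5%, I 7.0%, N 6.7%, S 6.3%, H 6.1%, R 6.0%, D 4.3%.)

Step 1: The observed frequency is 5.8%.
Step 2: Compare with English frequencies:
  E: 12.7% (difference: 6.9%)
  T: 9.1% (difference: 3.3%)
  A: 8.2% (difference: 2.4%)
  O: 7.5% (difference: 1.7%)
  I: 7.0% (difference: 1.2%)
  N: 6.7% (difference: 0.9%)
  S: 6.3% (difference: 0.5%)
  H: 6.1% (difference: 0.3%)
  R: 6.0% (difference: 0.2%) <-- closest
  D: 4.3% (difference: 1.5%)
Step 3: 'S' most likely represents 'R' (frequency 6.0%).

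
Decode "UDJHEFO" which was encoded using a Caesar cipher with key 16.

Step 1: Reverse the shift by subtracting 16 from each letter position.
  U (position 20) -> position (20-16) mod 26 = 4 -> E
  D (position 3) -> position (3-16) mod 26 = 13 -> N
  J (position 9) -> position (9-16) mod 26 = 19 -> T
  H (position 7) -> position (7-16) mod 26 = 17 -> R
  E (position 4) -> position (4-16) mod 26 = 14 -> O
  F (position 5) -> position (5-16) mod 26 = 15 -> P
  O (position 14) -> position (14-16) mod 26 = 24 -> Y
Decrypted message: ENTROPY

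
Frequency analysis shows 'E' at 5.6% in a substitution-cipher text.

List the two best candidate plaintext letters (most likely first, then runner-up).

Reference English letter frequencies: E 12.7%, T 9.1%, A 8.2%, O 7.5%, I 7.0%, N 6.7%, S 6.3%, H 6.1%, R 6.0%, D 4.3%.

Step 1: Observed frequency of 'E' is 5.6%.
Step 2: Compute distances to each reference frequency and sort:
  R (6.0%): difference = 0.4% <-- BEST
  H (6.1%): difference = 0.5% <-- RUNNER-UP
  S (6.3%): difference = 0.7%
  N (6.7%): difference = 1.1%
  D (4.3%): difference = 1.3%
Step 3: Most likely is 'R' (6.0%, diff 0.4%); second most likely is 'H' (6.1%, diff 0.5%).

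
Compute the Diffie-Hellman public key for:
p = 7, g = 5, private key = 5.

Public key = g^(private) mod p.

Step 1: A = g^a mod p = 5^5 mod 7.
  5^1 mod 7 = 5
  5^2 mod 7 = (5 * 5) mod 7 = 4
  5^3 mod 7 = (4 * 5) mod 7 = 6
  5^4 mod 7 = (6 * 5) mod 7 = 2
  5^5 mod 7 = (2 * 5) mod 7 = 3
Result: A = 3.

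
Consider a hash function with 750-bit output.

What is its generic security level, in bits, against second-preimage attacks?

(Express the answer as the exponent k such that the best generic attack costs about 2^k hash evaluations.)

Step 1: The hash has a 750-bit output.
Step 2: Second-preimage resistance means: given a specific input x, it should be infeasible to find a different y with h(y) = h(x).
With a 750-bit output, a generic search for a second preimage costs about 2^750 evaluations (each trial matches the fixed target with probability 2^-750).
Step 3: Security level = 750 bits.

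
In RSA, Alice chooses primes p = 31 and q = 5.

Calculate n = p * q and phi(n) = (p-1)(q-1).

Step 1: n = p * q = 31 * 5 = 155.
Step 2: phi(n) = (p-1)(q-1) = 30 * 4 = 120.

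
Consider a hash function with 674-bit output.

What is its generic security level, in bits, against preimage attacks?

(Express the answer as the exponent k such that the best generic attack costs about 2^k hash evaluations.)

Step 1: The hash has a 674-bit output.
Step 2: Preimage resistance means: given a digest h(x), it should be infeasible to find any input that hashes to it.
With a 674-bit output there are 2^674 possible digests, so a generic brute-force preimage search costs about 2^674 evaluations.
Step 3: Security level = 674 bits.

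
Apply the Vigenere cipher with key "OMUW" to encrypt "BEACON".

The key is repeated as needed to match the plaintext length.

Step 1: Repeat key to match plaintext length:
  Plaintext: BEACON
  Key:       OMUWOM
Step 2: Encrypt each letter:
  B(1) + O(14) = (1+14) mod 26 = 15 = P
  E(4) + M(12) = (4+12) mod 26 = 16 = Q
  A(0) + U(20) = (0+20) mod 26 = 20 = U
  C(2) + W(22) = (2+22) mod 26 = 24 = Y
  O(14) + O(14) = (14+14) mod 26 = 2 = C
  N(13) + M(12) = (13+12) mod 26 = 25 = Z
Ciphertext: PQUYCZ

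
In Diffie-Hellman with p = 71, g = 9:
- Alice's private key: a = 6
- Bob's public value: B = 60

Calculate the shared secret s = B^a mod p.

Step 1: s = B^a mod p = 60^6 mod 71.
  60^1 mod 71 = 60
  60^2 mod 71 = (60 * 60) mod 71 = 50
  60^3 mod 71 = (50 * 60) mod 71 = 18
  60^4 mod 71 = (18 * 60) mod 71 = 15
  60^5 mod 71 = (15 * 60) mod 71 = 48
  60^6 mod 71 = (48 * 60) mod 71 = 40
Result: shared secret = 40.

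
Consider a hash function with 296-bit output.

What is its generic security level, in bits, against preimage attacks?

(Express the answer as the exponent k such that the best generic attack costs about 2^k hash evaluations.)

Step 1: The hash has a 296-bit output.
Step 2: Preimage resistance means: given a digest h(x), it should be infeasible to find any input that hashes to it.
With a 296-bit output there are 2^296 possible digests, so a generic brute-force preimage search costs about 2^296 evaluations.
Step 3: Security level = 296 bits.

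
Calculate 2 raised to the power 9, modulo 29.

Step 1: Compute 2^9 mod 29 step by step, reducing modulo 29 at each step.
  2^1 mod 29 = 2
  2^2 mod 29 = (2 * 2) mod 29 = 4
  2^3 mod 29 = (4 * 2) mod 29 = 8
  2^4 mod 29 = (8 * 2) mod 29 = 16
  2^5 mod 29 = (16 * 2) mod 29 = 3
  2^6 mod 29 = (3 * 2) mod 29 = 6
  2^7 mod 29 = (6 * 2) mod 29 = 12
  2^8 mod 29 = (12 * 2) mod 29 = 24
  2^9 mod 29 = (24 * 2) mod 29 = 19
Step 2: Result = 19.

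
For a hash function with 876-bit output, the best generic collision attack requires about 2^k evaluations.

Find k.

Step 1: The hash has a 876-bit output.
Step 2: Collision resistance means it should be infeasible to find any x != y with h(x) = h(y).
By the birthday bound, a generic collision search succeeds after about sqrt(2^876) = 2^(876/2) = 2^438 evaluations.
Step 3: Security level = 438 bits.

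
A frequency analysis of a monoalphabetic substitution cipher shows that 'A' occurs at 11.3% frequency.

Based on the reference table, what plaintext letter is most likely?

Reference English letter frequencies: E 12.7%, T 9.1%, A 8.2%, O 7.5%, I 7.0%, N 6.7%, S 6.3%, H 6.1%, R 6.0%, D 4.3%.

Step 1: The observed frequency is 11.3%.
Step 2: Compare with English frequencies:
  E: 12.7% (difference: 1.4%) <-- closest
  T: 9.1% (difference: 2.2%)
  A: 8.2% (difference: 3.1%)
  O: 7.5% (difference: 3.8%)
  I: 7.0% (difference: 4.3%)
  N: 6.7% (difference: 4.6%)
  S: 6.3% (difference: 5.0%)
  H: 6.1% (difference: 5.2%)
  R: 6.0% (difference: 5.3%)
  D: 4.3% (difference: 7.0%)
Step 3: 'A' most likely represents 'E' (frequency 12.7%).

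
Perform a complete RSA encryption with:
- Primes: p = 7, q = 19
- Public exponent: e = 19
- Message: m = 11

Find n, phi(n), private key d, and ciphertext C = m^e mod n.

Step 1: n = 7 * 19 = 133.
Step 2: phi(n) = (7-1)(19-1) = 6 * 18 = 108.
Step 3: Find d = 19^(-1) mod 108 = 91.
  Verify: 19 * 91 = 1729 = 1 (mod 108).
Step 4: C = 11^19 mod 133 = 11.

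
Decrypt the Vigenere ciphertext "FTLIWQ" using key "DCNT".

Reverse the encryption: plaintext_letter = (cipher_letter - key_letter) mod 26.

Step 1: Extend key: DCNTDC
Step 2: Decrypt each letter (c - k) mod 26:
  F(5) - D(3) = (5-3) mod 26 = 2 = C
  T(19) - C(2) = (19-2) mod 26 = 17 = R
  L(11) - N(13) = (11-13) mod 26 = 24 = Y
  I(8) - T(19) = (8-19) mod 26 = 15 = P
  W(22) - D(3) = (22-3) mod 26 = 19 = T
  Q(16) - C(2) = (16-2) mod 26 = 14 = O
Plaintext: CRYPTO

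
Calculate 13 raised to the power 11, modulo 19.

Step 1: Compute 13^11 mod 19 step by step, reducing modulo 19 at each step.
  13^1 mod 19 = 13
  13^2 mod 19 = (13 * 13) mod 19 = 17
  13^3 mod 19 = (17 * 13) mod 19 = 12
  13^4 mod 19 = (12 * 13) mod 19 = 4
  13^5 mod 19 = (4 * 13) mod 19 = 14
  13^6 mod 19 = (14 * 13) mod 19 = 11
  13^7 mod 19 = (11 * 13) mod 19 = 10
  13^8 mod 19 = (10 * 13) mod 19 = 16
  13^9 mod 19 = (16 * 13) mod 19 = 18
  13^10 mod 19 = (18 * 13) mod 19 = 6
  13^11 mod 19 = (6 * 13) mod 19 = 2
Step 2: Result = 2.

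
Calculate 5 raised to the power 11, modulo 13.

Step 1: Compute 5^11 mod 13 step by step, reducing modulo 13 at each step.
  5^1 mod 13 = 5
  5^2 mod 13 = (5 * 5) mod 13 = 12
  5^3 mod 13 = (12 * 5) mod 13 = 8
  5^4 mod 13 = (8 * 5) mod 13 = 1
  5^5 mod 13 = (1 * 5) mod 13 = 5
  5^6 mod 13 = (5 * 5) mod 13 = 12
  5^7 mod 13 = (12 * 5) mod 13 = 8
  5^8 mod 13 = (8 * 5) mod 13 = 1
  5^9 mod 13 = (1 * 5) mod 13 = 5
  5^10 mod 13 = (5 * 5) mod 13 = 12
  5^11 mod 13 = (12 * 5) mod 13 = 8
Step 2: Result = 8.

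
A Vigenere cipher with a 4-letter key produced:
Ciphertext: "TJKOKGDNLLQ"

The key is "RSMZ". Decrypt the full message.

Step 1: Key 'RSMZ' has length 4. Extended key: RSMZRSMZRSM
Step 2: Decrypt each position:
  T(19) - R(17) = 2 = C
  J(9) - S(18) = 17 = R
  K(10) - M(12) = 24 = Y
  O(14) - Z(25) = 15 = P
  K(10) - R(17) = 19 = T
  G(6) - S(18) = 14 = O
  D(3) - M(12) = 17 = R
  N(13) - Z(25) = 14 = O
  L(11) - R(17) = 20 = U
  L(11) - S(18) = 19 = T
  Q(16) - M(12) = 4 = E
Plaintext: CRYPTOROUTE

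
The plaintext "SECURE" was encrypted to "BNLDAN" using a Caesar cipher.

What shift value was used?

Step 1: Compare first letters: S (position 18) -> B (position 1).
Step 2: Shift = (1 - 18) mod 26 = 9.
The shift value is 9.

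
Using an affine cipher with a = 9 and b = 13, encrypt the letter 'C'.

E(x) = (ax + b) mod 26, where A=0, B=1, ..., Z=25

Step 1: Convert 'C' to number: x = 2.
Step 2: E(2) = (9 * 2 + 13) mod 26 = 31 mod 26 = 5.
Step 3: Convert 5 back to letter: F.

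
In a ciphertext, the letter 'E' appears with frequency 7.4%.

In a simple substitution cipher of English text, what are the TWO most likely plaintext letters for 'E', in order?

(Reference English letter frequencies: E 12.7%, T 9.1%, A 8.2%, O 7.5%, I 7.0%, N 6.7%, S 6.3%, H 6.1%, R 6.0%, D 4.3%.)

Step 1: Observed frequency of 'E' is 7.4%.
Step 2: Compute distances to each reference frequency and sort:
  O (7.5%): difference = 0.1% <-- BEST
  I (7.0%): difference = 0.4% <-- RUNNER-UP
  N (6.7%): difference = 0.7%
  A (8.2%): difference = 0.8%
  S (6.3%): difference = 1.1%
Step 3: Most likely is 'O' (7.5%, diff 0.1%); second most likely is 'I' (7.0%, diff 0.4%).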